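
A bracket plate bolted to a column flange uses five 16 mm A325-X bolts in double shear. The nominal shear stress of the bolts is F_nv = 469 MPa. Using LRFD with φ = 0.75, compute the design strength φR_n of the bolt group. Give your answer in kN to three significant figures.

707 kN

A_b = π × 16² / 4 = 201.1 mm².
R_n = F_nv · A_b · n · n_s = 469 × 201.1 × 5 × 2 / 1000 = 943 kN.
Design strength φR_n = 0.75 × 943 = 707 kN.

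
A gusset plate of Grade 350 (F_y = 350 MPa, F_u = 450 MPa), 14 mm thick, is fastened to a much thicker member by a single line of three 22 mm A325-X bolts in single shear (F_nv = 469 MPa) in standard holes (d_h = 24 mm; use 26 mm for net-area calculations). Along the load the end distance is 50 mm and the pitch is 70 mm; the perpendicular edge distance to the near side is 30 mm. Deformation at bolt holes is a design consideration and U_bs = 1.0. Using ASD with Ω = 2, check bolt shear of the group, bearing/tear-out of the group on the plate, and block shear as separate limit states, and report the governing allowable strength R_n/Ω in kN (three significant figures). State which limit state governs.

267 kN (bolt shear governs)

Bolt shear: A_b = π·22²/4 = 380.1 mm²; R_n = 469 × 380.1 × 3 × 1 / 1000 = 534.8 kN → 534.8 / 2 = 267 kN.
Bearing: edge l_c = 38, r_n = 287.3 kN; interior l_c = 46, r_n = 332.6 kN; R_n = 287.3 + 2·332.6 = 952.6 kN → 476 kN.
Block shear: A_gv = 2660, A_nv = 1750, A_nt = 238 mm²; R_n = min(0.6F_uA_nv, 0.6F_yA_gv) + U_bs·F_u·A_nt = 579.6 kN → 290 kN.
Bolt shear governs: 267 kN.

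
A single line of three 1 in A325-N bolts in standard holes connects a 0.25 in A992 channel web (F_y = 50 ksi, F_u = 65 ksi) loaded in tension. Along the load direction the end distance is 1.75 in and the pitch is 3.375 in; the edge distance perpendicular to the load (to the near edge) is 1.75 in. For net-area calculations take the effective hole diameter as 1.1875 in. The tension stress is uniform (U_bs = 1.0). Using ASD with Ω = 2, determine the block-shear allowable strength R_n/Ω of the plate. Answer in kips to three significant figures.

36.4 kips

Shear plane L_v = 1.75 + 2·3.375 = 8.5 in; A_gv = 8.5 × 0.25 = 2.125 in².
A_nv = (8.5 − 2.5·1.1875) × 0.25 = 1.383 in².
A_nt = (1.75 − 0.5·1.1875) × 0.25 = 0.2891 in².
0.6 F_u A_nv = 53.93 kips; 0.6 F_y A_gv = 63.75 kips → shear rupture governs the shear term.
R_n = 53.93 + 1.0 × 65 × 0.2891 = 72.72 kips.
Allowable strength R_n/Ω = 72.72 / 2 = 36.4 kips.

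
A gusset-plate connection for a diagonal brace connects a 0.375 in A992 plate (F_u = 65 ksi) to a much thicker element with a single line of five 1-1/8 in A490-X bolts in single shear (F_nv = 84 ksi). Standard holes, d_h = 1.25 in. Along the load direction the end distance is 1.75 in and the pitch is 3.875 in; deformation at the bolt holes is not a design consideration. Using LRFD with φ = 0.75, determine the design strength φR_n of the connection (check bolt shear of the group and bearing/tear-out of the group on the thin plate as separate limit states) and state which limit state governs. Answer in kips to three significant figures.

278 kips (bearing governs)

Bolt shear: A_b = π·1.125²/4 = 0.994 in²; R_n = 84 × 0.994 × 5 × 1 = 417.5 kips → 0.75 × 417.5 = 313 kips.
Bearing (1.5 l_c t F_u ≤ 3.0 d t F_u): upper limit = 3.0·1.125·0.375·65 = 82.27 kips.
  Edge l_c = 1.75 − 1.25/2 = 1.125 → r_n = 41.13 kips; interior l_c = 3.875 − 1.25 = 2.625 → r_n = 82.27 kips.
  R_n,bearing = 1·41.13 + 4·82.27 = 370.2 kips → 0.75 × 370.2 = 278 kips.
Bearing governs: 278 kips.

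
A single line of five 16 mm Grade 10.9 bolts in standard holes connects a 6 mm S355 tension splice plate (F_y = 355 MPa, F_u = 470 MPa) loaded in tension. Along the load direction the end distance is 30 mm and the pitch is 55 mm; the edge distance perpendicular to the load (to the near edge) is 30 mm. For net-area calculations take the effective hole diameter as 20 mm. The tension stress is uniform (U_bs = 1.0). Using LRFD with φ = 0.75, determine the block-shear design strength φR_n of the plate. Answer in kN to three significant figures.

Shear plane L_v = 30 + 4·55 = 250 mm; A_gv = 250 × 6 = 1500 mm².
A_nv = (250 − 4.5·20) × 6 = 960 mm².
A_nt = (30 − 0.5·20) × 6 = 120 mm².
0.6 F_u A_nv = 270.7 kN; 0.6 F_y A_gv = 319.5 kN → shear rupture governs the shear term.
R_n = 270.7 + 1.0 × 470 × 120 / 1000 = 327.1 kN.
Design strength φR_n = 0.75 × 327.1 = 245 kN.

245 kN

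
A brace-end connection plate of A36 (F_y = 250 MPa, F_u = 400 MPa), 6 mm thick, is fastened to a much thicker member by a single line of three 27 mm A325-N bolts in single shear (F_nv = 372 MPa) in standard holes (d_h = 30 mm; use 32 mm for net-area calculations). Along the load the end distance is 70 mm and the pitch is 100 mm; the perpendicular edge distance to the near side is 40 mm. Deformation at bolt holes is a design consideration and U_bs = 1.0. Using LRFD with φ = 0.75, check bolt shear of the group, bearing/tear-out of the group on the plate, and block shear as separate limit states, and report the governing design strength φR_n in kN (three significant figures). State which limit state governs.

Bolt shear: A_b = π·27²/4 = 572.6 mm²; R_n = 372 × 572.6 × 3 × 1 / 1000 = 639 kN → 0.75 × 639 = 479 kN.
Bearing: edge l_c = 55, r_n = 155.5 kN; interior l_c = 70, r_n = 155.5 kN; R_n = 155.5 + 2·155.5 = 466.6 kN → 350 kN.
Block shear: A_gv = 1620, A_nv = 1140, A_nt = 144 mm²; R_n = min(0.6F_uA_nv, 0.6F_yA_gv) + U_bs·F_u·A_nt = 300.6 kN → 225 kN.
Block shear governs: 225 kN.

225 kN (block shear governs)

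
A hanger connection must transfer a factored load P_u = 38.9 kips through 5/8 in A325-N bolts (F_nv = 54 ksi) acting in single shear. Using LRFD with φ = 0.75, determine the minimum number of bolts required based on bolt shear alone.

4 bolts

A_b = π·0.625²/4 = 0.3068 in².
Per-bolt design strength φR_n = 0.75 × 54 × 0.3068 × 1 = 12.43 kips.
n ≥ 38.9 / 12.43 = 3.131 → use 4 bolts.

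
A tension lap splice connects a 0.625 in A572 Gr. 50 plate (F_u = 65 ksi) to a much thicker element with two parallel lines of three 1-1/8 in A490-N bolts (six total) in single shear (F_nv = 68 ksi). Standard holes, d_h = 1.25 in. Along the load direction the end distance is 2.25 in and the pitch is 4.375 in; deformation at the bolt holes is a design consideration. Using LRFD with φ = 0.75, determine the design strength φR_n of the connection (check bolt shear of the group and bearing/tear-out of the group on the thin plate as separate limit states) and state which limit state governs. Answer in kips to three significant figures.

304 kips (bolt shear governs)

Bolt shear: A_b = π·1.125²/4 = 0.994 in²; R_n = 68 × 0.994 × 6 × 1 = 405.6 kips → 0.75 × 405.6 = 304 kips.
Bearing (1.2 l_c t F_u ≤ 2.4 d t F_u): upper limit = 2.4·1.125·0.625·65 = 109.7 kips.
  Edge l_c = 2.25 − 1.25/2 = 1.625 → r_n = 79.22 kips; interior l_c = 4.375 − 1.25 = 3.125 → r_n = 109.7 kips.
  R_n,bearing = 2·79.22 + 4·109.7 = 597.2 kips → 0.75 × 597.2 = 448 kips.
Bolt shear governs: 304 kips.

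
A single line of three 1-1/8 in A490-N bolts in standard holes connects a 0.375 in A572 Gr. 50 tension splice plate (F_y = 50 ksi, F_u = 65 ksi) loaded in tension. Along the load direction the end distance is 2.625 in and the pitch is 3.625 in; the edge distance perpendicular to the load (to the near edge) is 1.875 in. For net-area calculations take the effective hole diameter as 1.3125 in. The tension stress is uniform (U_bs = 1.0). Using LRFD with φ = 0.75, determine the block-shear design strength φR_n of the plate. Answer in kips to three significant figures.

94.6 kips

Shear plane L_v = 2.625 + 2·3.625 = 9.875 in; A_gv = 9.875 × 0.375 = 3.703 in².
A_nv = (9.875 − 2.5·1.3125) × 0.375 = 2.473 in².
A_nt = (1.875 − 0.5·1.3125) × 0.375 = 0.457 in².
0.6 F_u A_nv = 96.43 kips; 0.6 F_y A_gv = 111.1 kips → shear rupture governs the shear term.
R_n = 96.43 + 1.0 × 65 × 0.457 = 126.1 kips.
Design strength φR_n = 0.75 × 126.1 = 94.6 kips.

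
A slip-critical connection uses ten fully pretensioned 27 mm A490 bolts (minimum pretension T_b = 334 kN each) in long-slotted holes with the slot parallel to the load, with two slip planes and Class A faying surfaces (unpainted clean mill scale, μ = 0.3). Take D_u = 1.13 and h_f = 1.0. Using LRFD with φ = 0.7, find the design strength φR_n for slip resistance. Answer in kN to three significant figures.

R_n = μ · D_u · h_f · T_b · n_s · n_b = 0.3 × 1.13 × 1.0 × 334 × 2 × 10 = 2265 kN.
Design strength φR_n = 0.7 × 2265 = 1590 kN.

1590 kN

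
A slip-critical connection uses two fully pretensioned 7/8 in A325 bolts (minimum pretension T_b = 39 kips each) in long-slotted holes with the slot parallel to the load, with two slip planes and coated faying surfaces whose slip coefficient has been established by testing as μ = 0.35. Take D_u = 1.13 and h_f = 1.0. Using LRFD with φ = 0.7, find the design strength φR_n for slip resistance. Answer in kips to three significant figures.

43.2 kips

R_n = μ · D_u · h_f · T_b · n_s · n_b = 0.35 × 1.13 × 1.0 × 39 × 2 × 2 = 61.7 kips.
Design strength φR_n = 0.7 × 61.7 = 43.2 kips.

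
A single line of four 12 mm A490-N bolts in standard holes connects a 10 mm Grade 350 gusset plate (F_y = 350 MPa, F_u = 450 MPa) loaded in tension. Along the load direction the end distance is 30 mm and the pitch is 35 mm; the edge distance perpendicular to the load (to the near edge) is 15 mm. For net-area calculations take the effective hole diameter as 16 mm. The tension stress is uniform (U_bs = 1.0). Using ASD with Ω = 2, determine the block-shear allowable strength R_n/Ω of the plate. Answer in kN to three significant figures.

Shear plane L_v = 30 + 3·35 = 135 mm; A_gv = 135 × 10 = 1350 mm².
A_nv = (135 − 3.5·16) × 10 = 790 mm².
A_nt = (15 − 0.5·16) × 10 = 70 mm².
0.6 F_u A_nv = 213.3 kN; 0.6 F_y A_gv = 283.5 kN → shear rupture governs the shear term.
R_n = 213.3 + 1.0 × 450 × 70 / 1000 = 244.8 kN.
Allowable strength R_n/Ω = 244.8 / 2 = 122 kN.

122 kN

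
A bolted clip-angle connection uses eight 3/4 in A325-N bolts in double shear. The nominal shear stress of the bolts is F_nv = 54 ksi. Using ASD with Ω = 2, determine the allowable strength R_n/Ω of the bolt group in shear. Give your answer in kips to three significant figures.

A_b = π × 0.75² / 4 = 0.4418 in².
R_n = F_nv · A_b · n · n_s = 54 × 0.4418 × 8 × 2 = 381.7 kips.
Allowable strength R_n/Ω = 381.7 / 2 = 191 kips.

191 kips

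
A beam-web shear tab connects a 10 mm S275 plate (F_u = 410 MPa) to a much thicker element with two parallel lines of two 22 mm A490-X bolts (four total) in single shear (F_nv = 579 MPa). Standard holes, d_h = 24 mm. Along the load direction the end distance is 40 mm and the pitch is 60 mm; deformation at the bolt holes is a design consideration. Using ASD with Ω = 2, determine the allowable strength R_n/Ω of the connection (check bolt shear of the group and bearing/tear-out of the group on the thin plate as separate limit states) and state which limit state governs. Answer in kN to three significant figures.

Bolt shear: A_b = π·22²/4 = 380.1 mm²; R_n = 579 × 380.1 × 4 × 1 / 1000 = 880.4 kN → 880.4 / 2 = 440 kN.
Bearing (1.2 l_c t F_u ≤ 2.4 d t F_u): upper limit = 2.4·22·10·410 / 1000 = 216.5 kN.
  Edge l_c = 40 − 24/2 = 28 → r_n = 137.8 kN; interior l_c = 60 − 24 = 36 → r_n = 177.1 kN.
  R_n,bearing = 2·137.8 + 2·177.1 = 629.8 kN → 629.8 / 2 = 315 kN.
Bearing governs: 315 kN.

315 kN (bearing governs)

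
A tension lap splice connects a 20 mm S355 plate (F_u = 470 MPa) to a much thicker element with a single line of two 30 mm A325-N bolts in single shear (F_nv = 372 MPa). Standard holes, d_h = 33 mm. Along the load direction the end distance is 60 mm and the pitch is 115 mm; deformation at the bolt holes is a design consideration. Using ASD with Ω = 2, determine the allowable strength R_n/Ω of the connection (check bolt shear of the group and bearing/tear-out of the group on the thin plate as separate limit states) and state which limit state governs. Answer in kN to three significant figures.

Bolt shear: A_b = π·30²/4 = 706.9 mm²; R_n = 372 × 706.9 × 2 × 1 / 1000 = 525.9 kN → 525.9 / 2 = 263 kN.
Bearing (1.2 l_c t F_u ≤ 2.4 d t F_u): upper limit = 2.4·30·20·470 / 1000 = 676.8 kN.
  Edge l_c = 60 − 33/2 = 43.5 → r_n = 490.7 kN; interior l_c = 115 − 33 = 82 → r_n = 676.8 kN.
  R_n,bearing = 1·490.7 + 1·676.8 = 1167 kN → 1167 / 2 = 584 kN.
Bolt shear governs: 263 kN.

263 kN (bolt shear governs)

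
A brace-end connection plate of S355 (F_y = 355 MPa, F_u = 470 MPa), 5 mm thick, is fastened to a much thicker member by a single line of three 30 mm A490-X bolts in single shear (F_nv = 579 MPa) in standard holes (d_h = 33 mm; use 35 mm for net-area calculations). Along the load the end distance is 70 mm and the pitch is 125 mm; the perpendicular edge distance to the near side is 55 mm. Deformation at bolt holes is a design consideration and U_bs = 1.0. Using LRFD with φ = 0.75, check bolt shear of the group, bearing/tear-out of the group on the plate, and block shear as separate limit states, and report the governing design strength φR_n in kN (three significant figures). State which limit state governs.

Bolt shear: A_b = π·30²/4 = 706.9 mm²; R_n = 579 × 706.9 × 3 × 1 / 1000 = 1228 kN → 0.75 × 1228 = 921 kN.
Bearing: edge l_c = 53.5, r_n = 150.9 kN; interior l_c = 92, r_n = 169.2 kN; R_n = 150.9 + 2·169.2 = 489.3 kN → 367 kN.
Block shear: A_gv = 1600, A_nv = 1162, A_nt = 187.5 mm²; R_n = min(0.6F_uA_nv, 0.6F_yA_gv) + U_bs·F_u·A_nt = 415.9 kN → 312 kN.
Block shear governs: 312 kN.

312 kN (block shear governs)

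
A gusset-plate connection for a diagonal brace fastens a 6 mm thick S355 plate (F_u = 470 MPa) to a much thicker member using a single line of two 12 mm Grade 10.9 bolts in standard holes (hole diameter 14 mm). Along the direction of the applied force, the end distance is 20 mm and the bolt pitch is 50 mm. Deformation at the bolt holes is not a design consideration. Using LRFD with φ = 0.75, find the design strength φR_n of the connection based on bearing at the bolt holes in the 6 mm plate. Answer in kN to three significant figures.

Per bolt r_n = 1.5 l_c t F_u ≤ 3.0 d t F_u; upper limit = 3.0 × 12 × 6 × 470 / 1000 = 101.5 kN.
Edge bolt: l_c = 20 − 14/2 = 13 mm → 1.5 × 13 × 6 × 470 / 1000 = 54.99 → r_n = 54.99 kN.
Interior bolts: l_c = 50 − 14 = 36 mm → 1.5 × 36 × 6 × 470 / 1000 = 152.3 → r_n = 101.5 kN.
R_n = 1 × 54.99 + 1 × 101.5 = 156.5 kN.
Design strength φR_n = 0.75 × 156.5 = 117 kN.

117 kN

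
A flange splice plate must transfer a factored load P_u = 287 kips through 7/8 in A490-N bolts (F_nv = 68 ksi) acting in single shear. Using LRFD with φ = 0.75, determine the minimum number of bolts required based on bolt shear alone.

10 bolts

A_b = π·0.875²/4 = 0.6013 in².
Per-bolt design strength φR_n = 0.75 × 68 × 0.6013 × 1 = 30.67 kips.
n ≥ 287 / 30.67 = 9.358 → use 10 bolts.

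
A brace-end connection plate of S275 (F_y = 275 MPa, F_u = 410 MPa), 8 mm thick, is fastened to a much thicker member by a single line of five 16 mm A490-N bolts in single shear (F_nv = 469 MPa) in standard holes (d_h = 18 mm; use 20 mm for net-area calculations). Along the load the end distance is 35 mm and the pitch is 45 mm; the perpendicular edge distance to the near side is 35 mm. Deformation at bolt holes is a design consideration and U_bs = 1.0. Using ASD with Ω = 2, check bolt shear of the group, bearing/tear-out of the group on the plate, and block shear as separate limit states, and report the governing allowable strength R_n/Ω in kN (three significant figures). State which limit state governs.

Bolt shear: A_b = π·16²/4 = 201.1 mm²; R_n = 469 × 201.1 × 5 × 1 / 1000 = 471.5 kN → 471.5 / 2 = 236 kN.
Bearing: edge l_c = 26, r_n = 102.3 kN; interior l_c = 27, r_n = 106.3 kN; R_n = 102.3 + 4·106.3 = 527.4 kN → 264 kN.
Block shear: A_gv = 1720, A_nv = 1000, A_nt = 200 mm²; R_n = min(0.6F_uA_nv, 0.6F_yA_gv) + U_bs·F_u·A_nt = 328 kN → 164 kN.
Block shear governs: 164 kN.

164 kN (block shear governs)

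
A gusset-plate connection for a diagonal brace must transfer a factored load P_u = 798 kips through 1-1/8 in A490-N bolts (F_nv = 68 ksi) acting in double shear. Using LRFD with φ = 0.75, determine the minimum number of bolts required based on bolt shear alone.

8 bolts

A_b = π·1.125²/4 = 0.994 in².
Per-bolt design strength φR_n = 0.75 × 68 × 0.994 × 2 = 101.4 kips.
n ≥ 798 / 101.4 = 7.871 → use 8 bolts.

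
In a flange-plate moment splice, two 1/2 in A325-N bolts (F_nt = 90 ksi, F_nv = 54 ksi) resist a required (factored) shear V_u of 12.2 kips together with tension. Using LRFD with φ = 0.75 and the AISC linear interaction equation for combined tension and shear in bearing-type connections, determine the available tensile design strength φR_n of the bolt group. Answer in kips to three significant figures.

A_b = π·0.5²/4 = 0.1963 in²; f_rv = 12.2 / (2 × 0.1963) = 31.07 ksi.
F'_nt = 1.3 F_nt − (F_nt / φF_nv) f_rv = 1.3·90 − (90/(0.75·54))·31.07 = 47.96 ksi, capped at F_nt → F'_nt = 47.96 ksi.
R_n = F'_nt · A_b · n = 47.96 × 0.1963 × 2 = 18.83 kips.
Design strength φR_n = 0.75 × 18.83 = 14.1 kips.

14.1 kips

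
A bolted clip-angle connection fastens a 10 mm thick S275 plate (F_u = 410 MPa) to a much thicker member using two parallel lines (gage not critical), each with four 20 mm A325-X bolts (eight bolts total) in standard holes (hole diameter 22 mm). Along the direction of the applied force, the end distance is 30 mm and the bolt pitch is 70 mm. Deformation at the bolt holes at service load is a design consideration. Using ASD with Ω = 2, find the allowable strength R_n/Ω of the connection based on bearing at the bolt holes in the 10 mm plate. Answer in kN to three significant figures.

Per bolt r_n = 1.2 l_c t F_u ≤ 2.4 d t F_u; upper limit = 2.4 × 20 × 10 × 410 / 1000 = 196.8 kN.
Edge bolt: l_c = 30 − 22/2 = 19 mm → 1.2 × 19 × 10 × 410 / 1000 = 93.48 → r_n = 93.48 kN.
Interior bolts: l_c = 70 − 22 = 48 mm → 1.2 × 48 × 10 × 410 / 1000 = 236.2 → r_n = 196.8 kN.
R_n = 2 × 93.48 + 6 × 196.8 = 1368 kN.
Allowable strength R_n/Ω = 1368 / 2 = 684 kN.

684 kN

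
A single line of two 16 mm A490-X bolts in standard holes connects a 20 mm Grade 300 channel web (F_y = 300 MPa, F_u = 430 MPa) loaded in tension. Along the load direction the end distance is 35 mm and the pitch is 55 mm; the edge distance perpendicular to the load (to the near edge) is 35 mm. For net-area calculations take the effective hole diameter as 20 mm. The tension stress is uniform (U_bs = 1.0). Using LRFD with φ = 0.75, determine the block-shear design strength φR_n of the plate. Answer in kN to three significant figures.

393 kN

Shear plane L_v = 35 + 1·55 = 90 mm; A_gv = 90 × 20 = 1800 mm².
A_nv = (90 − 1.5·20) × 20 = 1200 mm².
A_nt = (35 − 0.5·20) × 20 = 500 mm².
0.6 F_u A_nv = 309.6 kN; 0.6 F_y A_gv = 324 kN → shear rupture governs the shear term.
R_n = 309.6 + 1.0 × 430 × 500 / 1000 = 524.6 kN.
Design strength φR_n = 0.75 × 524.6 = 393 kN.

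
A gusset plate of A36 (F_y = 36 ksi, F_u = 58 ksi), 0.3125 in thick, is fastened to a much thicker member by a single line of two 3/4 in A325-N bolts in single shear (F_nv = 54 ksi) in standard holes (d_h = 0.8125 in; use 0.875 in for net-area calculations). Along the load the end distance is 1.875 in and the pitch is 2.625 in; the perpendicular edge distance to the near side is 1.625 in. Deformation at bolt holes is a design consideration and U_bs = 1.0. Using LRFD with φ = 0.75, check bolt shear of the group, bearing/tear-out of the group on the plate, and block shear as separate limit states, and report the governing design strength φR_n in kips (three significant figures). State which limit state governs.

35.8 kips (bolt shear governs)

Bolt shear: A_b = π·0.75²/4 = 0.4418 in²; R_n = 54 × 0.4418 × 2 × 1 = 47.71 kips → 0.75 × 47.71 = 35.8 kips.
Bearing: edge l_c = 1.469, r_n = 31.95 kips; interior l_c = 1.812, r_n = 32.62 kips; R_n = 31.95 + 1·32.62 = 64.57 kips → 48.4 kips.
Block shear: A_gv = 1.406, A_nv = 0.9961, A_nt = 0.3711 in²; R_n = min(0.6F_uA_nv, 0.6F_yA_gv) + U_bs·F_u·A_nt = 51.9 kips → 38.9 kips.
Bolt shear governs: 35.8 kips.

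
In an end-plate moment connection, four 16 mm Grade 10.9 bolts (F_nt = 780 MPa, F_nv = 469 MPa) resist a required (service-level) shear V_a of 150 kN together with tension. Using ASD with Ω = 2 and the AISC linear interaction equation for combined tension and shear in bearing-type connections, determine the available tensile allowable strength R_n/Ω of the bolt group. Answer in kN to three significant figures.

158 kN

A_b = π·16²/4 = 201.1 mm²; f_rv = 150 × 1000 / (4 × 201.1) = 186.5 MPa.
F'_nt = 1.3 F_nt − (Ω F_nt / F_nv) f_rv = 1.3·780 − (2·780/469)·186.5 = 393.6 MPa, capped at F_nt → F'_nt = 393.6 MPa.
R_n = F'_nt · A_b · n = 393.6 × 201.1 × 4 / 1000 = 316.6 kN.
Allowable strength R_n/Ω = 316.6 / 2 = 158 kN.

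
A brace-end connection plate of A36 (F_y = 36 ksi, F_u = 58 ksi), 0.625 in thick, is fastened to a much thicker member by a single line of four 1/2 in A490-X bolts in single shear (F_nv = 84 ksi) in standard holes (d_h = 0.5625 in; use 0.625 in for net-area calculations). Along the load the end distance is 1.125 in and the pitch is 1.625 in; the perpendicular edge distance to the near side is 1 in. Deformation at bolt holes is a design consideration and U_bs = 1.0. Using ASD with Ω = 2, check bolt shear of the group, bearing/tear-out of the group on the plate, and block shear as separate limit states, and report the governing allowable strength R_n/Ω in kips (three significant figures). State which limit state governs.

Bolt shear: A_b = π·0.5²/4 = 0.1963 in²; R_n = 84 × 0.1963 × 4 × 1 = 65.97 kips → 65.97 / 2 = 33 kips.
Bearing: edge l_c = 0.8438, r_n = 36.7 kips; interior l_c = 1.062, r_n = 43.5 kips; R_n = 36.7 + 3·43.5 = 167.2 kips → 83.6 kips.
Block shear: A_gv = 3.75, A_nv = 2.383, A_nt = 0.4297 in²; R_n = min(0.6F_uA_nv, 0.6F_yA_gv) + U_bs·F_u·A_nt = 105.9 kips → 53 kips.
Bolt shear governs: 33 kips.

33 kips (bolt shear governs)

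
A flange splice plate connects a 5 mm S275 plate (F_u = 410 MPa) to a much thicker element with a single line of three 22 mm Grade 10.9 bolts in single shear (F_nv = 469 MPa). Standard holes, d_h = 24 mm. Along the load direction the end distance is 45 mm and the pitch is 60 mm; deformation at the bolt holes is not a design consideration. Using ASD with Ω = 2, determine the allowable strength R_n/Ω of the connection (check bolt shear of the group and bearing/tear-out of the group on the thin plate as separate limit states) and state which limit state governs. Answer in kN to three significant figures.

Bolt shear: A_b = π·22²/4 = 380.1 mm²; R_n = 469 × 380.1 × 3 × 1 / 1000 = 534.8 kN → 534.8 / 2 = 267 kN.
Bearing (1.5 l_c t F_u ≤ 3.0 d t F_u): upper limit = 3.0·22·5·410 / 1000 = 135.3 kN.
  Edge l_c = 45 − 24/2 = 33 → r_n = 101.5 kN; interior l_c = 60 − 24 = 36 → r_n = 110.7 kN.
  R_n,bearing = 1·101.5 + 2·110.7 = 322.9 kN → 322.9 / 2 = 161 kN.
Bearing governs: 161 kN.

161 kN (bearing governs)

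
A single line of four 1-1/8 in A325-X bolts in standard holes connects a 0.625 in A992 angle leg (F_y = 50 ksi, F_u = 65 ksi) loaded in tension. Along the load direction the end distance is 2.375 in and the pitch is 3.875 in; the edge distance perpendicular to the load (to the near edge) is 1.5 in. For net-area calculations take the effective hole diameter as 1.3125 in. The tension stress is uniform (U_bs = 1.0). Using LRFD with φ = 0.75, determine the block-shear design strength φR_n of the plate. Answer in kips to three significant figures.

198 kips

Shear plane L_v = 2.375 + 3·3.875 = 14 in; A_gv = 14 × 0.625 = 8.75 in².
A_nv = (14 − 3.5·1.3125) × 0.625 = 5.879 in².
A_nt = (1.5 − 0.5·1.3125) × 0.625 = 0.5273 in².
0.6 F_u A_nv = 229.3 kips; 0.6 F_y A_gv = 262.5 kips → shear rupture governs the shear term.
R_n = 229.3 + 1.0 × 65 × 0.5273 = 263.6 kips.
Design strength φR_n = 0.75 × 263.6 = 198 kips.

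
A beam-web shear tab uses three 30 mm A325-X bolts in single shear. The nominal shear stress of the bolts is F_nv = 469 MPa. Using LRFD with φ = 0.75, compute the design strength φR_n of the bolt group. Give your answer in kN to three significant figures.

A_b = π × 30² / 4 = 706.9 mm².
R_n = F_nv · A_b · n · n_s = 469 × 706.9 × 3 × 1 / 1000 = 994.5 kN.
Design strength φR_n = 0.75 × 994.5 = 746 kN.

746 kN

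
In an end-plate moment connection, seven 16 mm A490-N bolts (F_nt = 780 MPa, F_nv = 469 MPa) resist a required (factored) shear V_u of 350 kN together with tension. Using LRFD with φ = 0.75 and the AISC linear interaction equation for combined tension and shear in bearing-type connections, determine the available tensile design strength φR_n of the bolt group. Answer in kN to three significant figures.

A_b = π·16²/4 = 201.1 mm²; f_rv = 350 × 1000 / (7 × 201.1) = 248.7 MPa.
F'_nt = 1.3 F_nt − (F_nt / φF_nv) f_rv = 1.3·780 − (780/(0.75·469))·248.7 = 462.6 MPa, capped at F_nt → F'_nt = 462.6 MPa.
R_n = F'_nt · A_b · n = 462.6 × 201.1 × 7 / 1000 = 651 kN.
Design strength φR_n = 0.75 × 651 = 488 kN.

488 kN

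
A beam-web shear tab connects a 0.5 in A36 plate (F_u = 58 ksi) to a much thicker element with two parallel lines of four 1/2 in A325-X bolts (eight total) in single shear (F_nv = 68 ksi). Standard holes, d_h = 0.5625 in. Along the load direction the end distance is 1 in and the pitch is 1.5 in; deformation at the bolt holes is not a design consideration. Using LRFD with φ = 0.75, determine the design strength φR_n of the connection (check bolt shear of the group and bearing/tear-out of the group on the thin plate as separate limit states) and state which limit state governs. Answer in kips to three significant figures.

Bolt shear: A_b = π·0.5²/4 = 0.1963 in²; R_n = 68 × 0.1963 × 8 × 1 = 106.8 kips → 0.75 × 106.8 = 80.1 kips.
Bearing (1.5 l_c t F_u ≤ 3.0 d t F_u): upper limit = 3.0·0.5·0.5·58 = 43.5 kips.
  Edge l_c = 1 − 0.5625/2 = 0.7188 → r_n = 31.27 kips; interior l_c = 1.5 − 0.5625 = 0.9375 → r_n = 40.78 kips.
  R_n,bearing = 2·31.27 + 6·40.78 = 307.2 kips → 0.75 × 307.2 = 230 kips.
Bolt shear governs: 80.1 kips.

80.1 kips (bolt shear governs)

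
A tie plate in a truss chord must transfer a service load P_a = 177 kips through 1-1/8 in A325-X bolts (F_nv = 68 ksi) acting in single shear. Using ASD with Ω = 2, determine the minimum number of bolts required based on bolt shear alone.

6 bolts

A_b = π·1.125²/4 = 0.994 in².
Per-bolt allowable strength R_n/Ω = 68 × 0.994 × 1 / 2 = 33.8 kips.
n ≥ 177 / 33.8 = 5.237 → use 6 bolts.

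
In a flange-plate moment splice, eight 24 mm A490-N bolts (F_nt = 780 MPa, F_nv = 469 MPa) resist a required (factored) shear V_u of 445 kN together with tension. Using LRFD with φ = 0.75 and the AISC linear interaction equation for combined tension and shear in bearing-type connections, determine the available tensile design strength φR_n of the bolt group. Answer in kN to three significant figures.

2010 kN

A_b = π·24²/4 = 452.4 mm²; f_rv = 445 × 1000 / (8 × 452.4) = 123 MPa.
F'_nt = 1.3 F_nt − (F_nt / φF_nv) f_rv = 1.3·780 − (780/(0.75·469))·123 = 741.3 MPa, capped at F_nt → F'_nt = 741.3 MPa.
R_n = F'_nt · A_b · n = 741.3 × 452.4 × 8 / 1000 = 2683 kN.
Design strength φR_n = 0.75 × 2683 = 2010 kN.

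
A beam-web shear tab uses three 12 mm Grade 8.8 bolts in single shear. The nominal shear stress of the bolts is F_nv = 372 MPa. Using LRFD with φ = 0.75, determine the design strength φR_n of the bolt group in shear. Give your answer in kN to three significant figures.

94.7 kN

A_b = π × 12² / 4 = 113.1 mm².
R_n = F_nv · A_b · n · n_s = 372 × 113.1 × 3 × 1 / 1000 = 126.2 kN.
Design strength φR_n = 0.75 × 126.2 = 94.7 kN.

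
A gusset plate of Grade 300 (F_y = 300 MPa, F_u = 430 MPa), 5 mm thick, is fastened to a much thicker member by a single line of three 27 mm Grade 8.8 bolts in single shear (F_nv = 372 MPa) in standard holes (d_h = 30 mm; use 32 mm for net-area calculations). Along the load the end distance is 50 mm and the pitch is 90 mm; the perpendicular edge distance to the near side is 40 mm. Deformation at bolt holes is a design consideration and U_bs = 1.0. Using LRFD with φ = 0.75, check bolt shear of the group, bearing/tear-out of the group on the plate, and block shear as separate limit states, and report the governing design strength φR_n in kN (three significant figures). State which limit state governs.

184 kN (block shear governs)

Bolt shear: A_b = π·27²/4 = 572.6 mm²; R_n = 372 × 572.6 × 3 × 1 / 1000 = 639 kN → 0.75 × 639 = 479 kN.
Bearing: edge l_c = 35, r_n = 90.3 kN; interior l_c = 60, r_n = 139.3 kN; R_n = 90.3 + 2·139.3 = 368.9 kN → 277 kN.
Block shear: A_gv = 1150, A_nv = 750, A_nt = 120 mm²; R_n = min(0.6F_uA_nv, 0.6F_yA_gv) + U_bs·F_u·A_nt = 245.1 kN → 184 kN.
Block shear governs: 184 kN.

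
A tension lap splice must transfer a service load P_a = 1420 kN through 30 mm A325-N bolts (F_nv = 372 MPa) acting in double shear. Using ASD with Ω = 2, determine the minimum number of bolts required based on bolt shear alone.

A_b = π·30²/4 = 706.9 mm².
Per-bolt allowable strength R_n/Ω = 372 × 706.9 × 2 / 1000 / 2 = 263 kN.
n ≥ 1420 / 263 = 5.4 → use 6 bolts.

6 bolts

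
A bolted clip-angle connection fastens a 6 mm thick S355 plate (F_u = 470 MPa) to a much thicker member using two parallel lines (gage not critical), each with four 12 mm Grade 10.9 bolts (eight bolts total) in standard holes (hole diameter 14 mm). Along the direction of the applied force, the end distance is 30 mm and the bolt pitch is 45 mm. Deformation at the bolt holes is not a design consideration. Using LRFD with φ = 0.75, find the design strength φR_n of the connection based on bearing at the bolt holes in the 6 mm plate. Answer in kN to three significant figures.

603 kN

Per bolt r_n = 1.5 l_c t F_u ≤ 3.0 d t F_u; upper limit = 3.0 × 12 × 6 × 470 / 1000 = 101.5 kN.
Edge bolt: l_c = 30 − 14/2 = 23 mm → 1.5 × 23 × 6 × 470 / 1000 = 97.29 → r_n = 97.29 kN.
Interior bolts: l_c = 45 − 14 = 31 mm → 1.5 × 31 × 6 × 470 / 1000 = 131.1 → r_n = 101.5 kN.
R_n = 2 × 97.29 + 6 × 101.5 = 803.7 kN.
Design strength φR_n = 0.75 × 803.7 = 603 kN.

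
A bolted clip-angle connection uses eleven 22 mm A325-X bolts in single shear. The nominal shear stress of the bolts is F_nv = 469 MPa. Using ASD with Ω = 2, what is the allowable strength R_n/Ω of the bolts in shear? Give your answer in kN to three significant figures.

981 kN

A_b = π × 22² / 4 = 380.1 mm².
R_n = F_nv · A_b · n · n_s = 469 × 380.1 × 11 × 1 / 1000 = 1961 kN.
Allowable strength R_n/Ω = 1961 / 2 = 981 kN.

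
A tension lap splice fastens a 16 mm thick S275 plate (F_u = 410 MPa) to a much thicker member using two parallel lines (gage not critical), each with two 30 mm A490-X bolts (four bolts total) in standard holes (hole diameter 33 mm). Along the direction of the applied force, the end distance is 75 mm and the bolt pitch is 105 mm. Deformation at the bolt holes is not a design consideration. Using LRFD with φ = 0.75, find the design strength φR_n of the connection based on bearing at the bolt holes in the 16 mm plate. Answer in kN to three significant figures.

Per bolt r_n = 1.5 l_c t F_u ≤ 3.0 d t F_u; upper limit = 3.0 × 30 × 16 × 410 / 1000 = 590.4 kN.
Edge bolt: l_c = 75 − 33/2 = 58.5 mm → 1.5 × 58.5 × 16 × 410 / 1000 = 575.6 → r_n = 575.6 kN.
Interior bolts: l_c = 105 − 33 = 72 mm → 1.5 × 72 × 16 × 410 / 1000 = 708.5 → r_n = 590.4 kN.
R_n = 2 × 575.6 + 2 × 590.4 = 2332 kN.
Design strength φR_n = 0.75 × 2332 = 1750 kN.

1750 kN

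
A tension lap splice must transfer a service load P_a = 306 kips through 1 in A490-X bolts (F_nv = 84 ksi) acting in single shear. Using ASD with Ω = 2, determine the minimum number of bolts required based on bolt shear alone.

A_b = π·1²/4 = 0.7854 in².
Per-bolt allowable strength R_n/Ω = 84 × 0.7854 × 1 / 2 = 32.99 kips.
n ≥ 306 / 32.99 = 9.276 → use 10 bolts.

10 bolts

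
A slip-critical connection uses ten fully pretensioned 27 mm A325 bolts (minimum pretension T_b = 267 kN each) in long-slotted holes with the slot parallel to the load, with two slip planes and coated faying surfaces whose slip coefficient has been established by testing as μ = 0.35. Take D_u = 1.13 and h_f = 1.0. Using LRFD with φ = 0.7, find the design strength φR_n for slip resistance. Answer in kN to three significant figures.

R_n = μ · D_u · h_f · T_b · n_s · n_b = 0.35 × 1.13 × 1.0 × 267 × 2 × 10 = 2112 kN.
Design strength φR_n = 0.7 × 2112 = 1480 kN.

1480 kN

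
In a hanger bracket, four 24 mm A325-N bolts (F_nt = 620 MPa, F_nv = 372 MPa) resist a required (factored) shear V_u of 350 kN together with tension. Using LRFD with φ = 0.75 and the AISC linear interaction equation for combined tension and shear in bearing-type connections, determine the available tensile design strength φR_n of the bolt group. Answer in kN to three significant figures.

511 kN

A_b = π·24²/4 = 452.4 mm²; f_rv = 350 × 1000 / (4 × 452.4) = 193.4 MPa.
F'_nt = 1.3 F_nt − (F_nt / φF_nv) f_rv = 1.3·620 − (620/(0.75·372))·193.4 = 376.2 MPa, capped at F_nt → F'_nt = 376.2 MPa.
R_n = F'_nt · A_b · n = 376.2 × 452.4 × 4 / 1000 = 680.7 kN.
Design strength φR_n = 0.75 × 680.7 = 511 kN.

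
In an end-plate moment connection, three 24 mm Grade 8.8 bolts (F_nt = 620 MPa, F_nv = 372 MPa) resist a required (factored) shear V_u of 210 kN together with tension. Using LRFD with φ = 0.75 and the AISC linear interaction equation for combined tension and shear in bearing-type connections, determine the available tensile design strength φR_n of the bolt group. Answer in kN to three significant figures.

470 kN

A_b = π·24²/4 = 452.4 mm²; f_rv = 210 × 1000 / (3 × 452.4) = 154.7 MPa.
F'_nt = 1.3 F_nt − (F_nt / φF_nv) f_rv = 1.3·620 − (620/(0.75·372))·154.7 = 462.1 MPa, capped at F_nt → F'_nt = 462.1 MPa.
R_n = F'_nt · A_b · n = 462.1 × 452.4 × 3 / 1000 = 627.2 kN.
Design strength φR_n = 0.75 × 627.2 = 470 kN.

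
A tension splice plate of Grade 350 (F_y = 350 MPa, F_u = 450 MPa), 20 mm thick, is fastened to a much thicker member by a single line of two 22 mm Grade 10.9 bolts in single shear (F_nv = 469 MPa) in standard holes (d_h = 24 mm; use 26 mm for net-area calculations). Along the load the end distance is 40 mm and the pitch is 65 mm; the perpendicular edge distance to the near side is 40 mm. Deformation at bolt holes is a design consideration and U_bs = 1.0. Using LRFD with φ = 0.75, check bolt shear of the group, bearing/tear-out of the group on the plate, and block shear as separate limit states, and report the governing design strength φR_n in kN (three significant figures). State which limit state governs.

Bolt shear: A_b = π·22²/4 = 380.1 mm²; R_n = 469 × 380.1 × 2 × 1 / 1000 = 356.6 kN → 0.75 × 356.6 = 267 kN.
Bearing: edge l_c = 28, r_n = 302.4 kN; interior l_c = 41, r_n = 442.8 kN; R_n = 302.4 + 1·442.8 = 745.2 kN → 559 kN.
Block shear: A_gv = 2100, A_nv = 1320, A_nt = 540 mm²; R_n = min(0.6F_uA_nv, 0.6F_yA_gv) + U_bs·F_u·A_nt = 599.4 kN → 450 kN.
Bolt shear governs: 267 kN.

267 kN (bolt shear governs)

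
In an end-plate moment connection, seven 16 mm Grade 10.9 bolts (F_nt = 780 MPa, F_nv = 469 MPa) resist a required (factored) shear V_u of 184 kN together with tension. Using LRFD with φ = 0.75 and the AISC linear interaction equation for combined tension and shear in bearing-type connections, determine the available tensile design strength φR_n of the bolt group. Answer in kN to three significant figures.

A_b = π·16²/4 = 201.1 mm²; f_rv = 184 × 1000 / (7 × 201.1) = 130.7 MPa.
F'_nt = 1.3 F_nt − (F_nt / φF_nv) f_rv = 1.3·780 − (780/(0.75·469))·130.7 = 724.1 MPa, capped at F_nt → F'_nt = 724.1 MPa.
R_n = F'_nt · A_b · n = 724.1 × 201.1 × 7 / 1000 = 1019 kN.
Design strength φR_n = 0.75 × 1019 = 764 kN.

764 kN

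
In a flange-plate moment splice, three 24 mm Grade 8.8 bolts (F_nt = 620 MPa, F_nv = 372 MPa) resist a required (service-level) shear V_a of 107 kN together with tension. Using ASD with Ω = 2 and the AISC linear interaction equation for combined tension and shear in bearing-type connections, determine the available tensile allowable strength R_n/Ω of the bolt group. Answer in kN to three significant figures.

A_b = π·24²/4 = 452.4 mm²; f_rv = 107 × 1000 / (3 × 452.4) = 78.84 MPa.
F'_nt = 1.3 F_nt − (Ω F_nt / F_nv) f_rv = 1.3·620 − (2·620/372)·78.84 = 543.2 MPa, capped at F_nt → F'_nt = 543.2 MPa.
R_n = F'_nt · A_b · n = 543.2 × 452.4 × 3 / 1000 = 737.2 kN.
Allowable strength R_n/Ω = 737.2 / 2 = 369 kN.

369 kN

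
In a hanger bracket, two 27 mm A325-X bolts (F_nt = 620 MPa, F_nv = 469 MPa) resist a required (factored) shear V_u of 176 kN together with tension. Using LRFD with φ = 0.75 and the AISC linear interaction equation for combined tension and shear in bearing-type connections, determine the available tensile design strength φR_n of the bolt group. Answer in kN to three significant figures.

A_b = π·27²/4 = 572.6 mm²; f_rv = 176 × 1000 / (2 × 572.6) = 153.7 MPa.
F'_nt = 1.3 F_nt − (F_nt / φF_nv) f_rv = 1.3·620 − (620/(0.75·469))·153.7 = 535.1 MPa, capped at F_nt → F'_nt = 535.1 MPa.
R_n = F'_nt · A_b · n = 535.1 × 572.6 × 2 / 1000 = 612.7 kN.
Design strength φR_n = 0.75 × 612.7 = 460 kN.

460 kN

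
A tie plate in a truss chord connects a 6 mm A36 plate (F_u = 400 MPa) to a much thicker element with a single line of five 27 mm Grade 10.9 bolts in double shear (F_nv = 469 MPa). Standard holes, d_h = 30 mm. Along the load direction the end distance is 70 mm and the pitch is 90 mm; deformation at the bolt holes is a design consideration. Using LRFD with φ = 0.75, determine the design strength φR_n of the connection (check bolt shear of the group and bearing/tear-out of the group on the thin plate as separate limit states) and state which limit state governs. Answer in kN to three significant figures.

583 kN (bearing governs)

Bolt shear: A_b = π·27²/4 = 572.6 mm²; R_n = 469 × 572.6 × 5 × 2 / 1000 = 2685 kN → 0.75 × 2685 = 2010 kN.
Bearing (1.2 l_c t F_u ≤ 2.4 d t F_u): upper limit = 2.4·27·6·400 / 1000 = 155.5 kN.
  Edge l_c = 70 − 30/2 = 55 → r_n = 155.5 kN; interior l_c = 90 − 30 = 60 → r_n = 155.5 kN.
  R_n,bearing = 1·155.5 + 4·155.5 = 777.6 kN → 0.75 × 777.6 = 583 kN.
Bearing governs: 583 kN.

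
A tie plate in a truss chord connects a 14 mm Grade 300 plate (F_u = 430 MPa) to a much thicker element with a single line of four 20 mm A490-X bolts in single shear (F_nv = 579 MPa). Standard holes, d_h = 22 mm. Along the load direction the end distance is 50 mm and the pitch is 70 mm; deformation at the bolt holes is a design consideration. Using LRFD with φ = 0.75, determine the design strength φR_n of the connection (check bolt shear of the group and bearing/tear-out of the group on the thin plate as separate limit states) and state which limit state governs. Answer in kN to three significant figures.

Bolt shear: A_b = π·20²/4 = 314.2 mm²; R_n = 579 × 314.2 × 4 × 1 / 1000 = 727.6 kN → 0.75 × 727.6 = 546 kN.
Bearing (1.2 l_c t F_u ≤ 2.4 d t F_u): upper limit = 2.4·20·14·430 / 1000 = 289 kN.
  Edge l_c = 50 − 22/2 = 39 → r_n = 281.7 kN; interior l_c = 70 − 22 = 48 → r_n = 289 kN.
  R_n,bearing = 1·281.7 + 3·289 = 1149 kN → 0.75 × 1149 = 861 kN.
Bolt shear governs: 546 kN.

546 kN (bolt shear governs)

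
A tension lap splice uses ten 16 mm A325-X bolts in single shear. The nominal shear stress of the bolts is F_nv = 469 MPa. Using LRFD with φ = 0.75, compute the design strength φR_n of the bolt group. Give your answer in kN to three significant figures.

A_b = π × 16² / 4 = 201.1 mm².
R_n = F_nv · A_b · n · n_s = 469 × 201.1 × 10 × 1 / 1000 = 943 kN.
Design strength φR_n = 0.75 × 943 = 707 kN.

707 kN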